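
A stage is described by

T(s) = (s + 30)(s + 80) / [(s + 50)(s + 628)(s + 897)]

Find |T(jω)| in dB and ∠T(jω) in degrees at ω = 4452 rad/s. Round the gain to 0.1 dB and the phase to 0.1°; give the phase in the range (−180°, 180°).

-73.2 dB, -71.4°

At s = jω = j4452:
zero (s+30): 30 + j4452 → |·| = √(30²+4452²) = √19821204 ≈ 4452.1, ∠ = arctan(4452/30) ≈ 89.61°
zero (s+80): 80 + j4452 → |·| = √(80²+4452²) = √19826704 ≈ 4452.7, ∠ = arctan(4452/80) ≈ 88.97°
pole (s+50): 50 + j4452 → |·| = √(50²+4452²) = √19822804 ≈ 4452.3, ∠ = arctan(4452/50) ≈ 89.36°
pole (s+628): 628 + j4452 → |·| = √(628²+4452²) = √20214688 ≈ 4496.1, ∠ = arctan(4452/628) ≈ 81.97°
pole (s+897): 897 + j4452 → |·| = √(897²+4452²) = √20624913 ≈ 4541.5, ∠ = arctan(4452/897) ≈ 78.61°
|T| = 1 · 1.9824e+07 / 9.0912e+10 ≈ 0.00021806
Gain = 20 log₁₀(0.00021806) ≈ -73.23 dB
∠T = 178.58° − 249.94° = -71.36°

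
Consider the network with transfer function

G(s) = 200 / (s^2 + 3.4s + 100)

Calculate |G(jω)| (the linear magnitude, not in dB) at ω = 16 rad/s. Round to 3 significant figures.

At s = jω = j16:
quadratic: (j16)² + 3.4·j16 + 100 = -156 + j54.4 → |·| ≈ 165.21, ∠ ≈ 160.78°
|G| = 200 / 165.21 ≈ 1.2106

1.21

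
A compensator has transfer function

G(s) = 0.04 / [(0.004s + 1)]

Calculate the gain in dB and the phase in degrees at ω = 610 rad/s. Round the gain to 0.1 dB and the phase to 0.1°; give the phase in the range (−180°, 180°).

At ω = 610 rad/s:
pole (1 + j610·0.004) = 1 + j2.44 → |·| ≈ 2.637, ∠ ≈ 67.71°
|G| = 0.04 · 1 / (2.637) ≈ 0.015169
Gain = 20 log₁₀(0.015169) ≈ -36.38 dB
∠G = (0°) − (67.71°) = -67.71°

-36.4 dB, -67.7°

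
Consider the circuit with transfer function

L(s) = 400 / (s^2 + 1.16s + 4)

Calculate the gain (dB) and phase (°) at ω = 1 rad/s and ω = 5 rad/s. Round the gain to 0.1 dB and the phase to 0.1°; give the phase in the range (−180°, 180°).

ω = 1: 41.9 dB, -21.1°; ω = 5: 25.3 dB, -164.6°

At s = jω = j1:
quadratic: (j1)² + 1.16·j1 + 4 = 3 + j1.16 → |·| ≈ 3.2165, ∠ ≈ 21.14°
|L| = 400 / 3.2165 ≈ 124.36
Gain = 20 log₁₀(124.36) ≈ 41.89 dB
∠L = 0.00° − 21.14° = -21.14°

At s = jω = j5:
quadratic: (j5)² + 1.16·j5 + 4 = -21 + j5.8 → |·| ≈ 21.786, ∠ ≈ 164.56°
|L| = 400 / 21.786 ≈ 18.36
Gain = 20 log₁₀(18.36) ≈ 25.28 dB
∠L = 0.00° − 164.56° = -164.56°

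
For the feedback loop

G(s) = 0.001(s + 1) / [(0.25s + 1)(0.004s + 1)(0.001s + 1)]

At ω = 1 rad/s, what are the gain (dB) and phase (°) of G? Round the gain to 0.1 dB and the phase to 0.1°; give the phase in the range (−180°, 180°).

-57.3 dB, 30.7°

At ω = 1 rad/s:
zero (1 + j1·1) = 1 + j1 → |·| ≈ 1.4142, ∠ ≈ 45.00°
pole (1 + j1·0.25) = 1 + j0.25 → |·| ≈ 1.0308, ∠ ≈ 14.04°
pole (1 + j1·0.004) = 1 + j0.004 → |·| ≈ 1, ∠ ≈ 0.23°
pole (1 + j1·0.001) = 1 + j0.001 → |·| ≈ 1, ∠ ≈ 0.06°
|G| = 0.001 · 1.4142 / (1.0308 · 1 · 1) ≈ 0.0013719
Gain = 20 log₁₀(0.0013719) ≈ -57.25 dB
∠G = (45.00°) − (14.04° + 0.23° + 0.06°) = 30.67°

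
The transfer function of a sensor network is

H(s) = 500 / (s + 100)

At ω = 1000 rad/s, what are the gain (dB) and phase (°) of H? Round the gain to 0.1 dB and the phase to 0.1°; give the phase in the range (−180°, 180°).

Substitute s = j1000:
Numerator: 500 = 500 + j0
Denominator: (j1000) + 100 = 100 + j1000
|N| = √(500² + 0²) ≈ 500, ∠N ≈ 0.00°
|D| = √(100² + 1000²) ≈ 1005, ∠D ≈ 84.29°
|H| = 500 / 1005 ≈ 0.49751
Gain = 20 log₁₀(0.49751) ≈ -6.06 dB
∠H = 0.00° − 84.29° = -84.29°

-6.1 dB, -84.3°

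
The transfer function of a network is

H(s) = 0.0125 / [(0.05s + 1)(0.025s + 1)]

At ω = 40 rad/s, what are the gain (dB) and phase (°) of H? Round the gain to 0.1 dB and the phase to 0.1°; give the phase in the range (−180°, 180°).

-48.1 dB, -108.4°

At ω = 40 rad/s:
pole (1 + j40·0.05) = 1 + j2 → |·| ≈ 2.2361, ∠ ≈ 63.43°
pole (1 + j40·0.025) = 1 + j1 → |·| ≈ 1.4142, ∠ ≈ 45.00°
|H| = 0.0125 · 1 / (2.2361 · 1.4142) ≈ 0.0039528
Gain = 20 log₁₀(0.0039528) ≈ -48.06 dB
∠H = (0°) − (63.43° + 45.00°) = -108.43°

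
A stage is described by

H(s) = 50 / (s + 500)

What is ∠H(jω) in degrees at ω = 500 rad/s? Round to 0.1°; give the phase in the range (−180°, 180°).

At s = jω = j500:
pole (s+500): 500 + j500 → |·| = √(500²+500²) = √500000 ≈ 707.11, ∠ = arctan(500/500) ≈ 45.00°
∠H = 0.00° − 45.00° = -45.00°

-45.0°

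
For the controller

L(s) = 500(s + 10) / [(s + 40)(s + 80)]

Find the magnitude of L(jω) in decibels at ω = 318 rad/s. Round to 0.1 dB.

At s = jω = j318:
zero (s+10): 10 + j318 → |·| = √(10²+318²) = √101224 ≈ 318.16, ∠ = arctan(318/10) ≈ 88.20°
pole (s+40): 40 + j318 → |·| = √(40²+318²) = √102724 ≈ 320.51, ∠ = arctan(318/40) ≈ 82.83°
pole (s+80): 80 + j318 → |·| = √(80²+318²) = √107524 ≈ 327.91, ∠ = arctan(318/80) ≈ 75.88°
|L| = 500 · 318.16 / 1.051e+05 ≈ 1.5136
Gain = 20 log₁₀(1.5136) ≈ 3.60 dB

3.6 dB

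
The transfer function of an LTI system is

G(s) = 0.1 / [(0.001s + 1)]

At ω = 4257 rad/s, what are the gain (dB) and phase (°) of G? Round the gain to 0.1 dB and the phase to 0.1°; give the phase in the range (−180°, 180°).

-32.8 dB, -76.8°

At ω = 4257 rad/s:
pole (1 + j4257·0.001) = 1 + j4.257 → |·| ≈ 4.3729, ∠ ≈ 76.78°
|G| = 0.1 · 1 / (4.3729) ≈ 0.022868
Gain = 20 log₁₀(0.022868) ≈ -32.82 dB
∠G = (0°) − (76.78°) = -76.78°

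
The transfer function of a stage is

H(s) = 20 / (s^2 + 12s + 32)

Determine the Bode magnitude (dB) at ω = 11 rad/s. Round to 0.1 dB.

-18.0 dB

Substitute s = j11:
Numerator: 20 = 20 + j0
Denominator: (j11)^2 + 12(j11) + 32 = -89 + j132
|N| = √(20² + 0²) ≈ 20, ∠N ≈ 0.00°
|D| = √(89² + 132²) ≈ 159.2, ∠D ≈ 123.99°
|H| = 20 / 159.2 ≈ 0.12563
Gain = 20 log₁₀(0.12563) ≈ -18.02 dB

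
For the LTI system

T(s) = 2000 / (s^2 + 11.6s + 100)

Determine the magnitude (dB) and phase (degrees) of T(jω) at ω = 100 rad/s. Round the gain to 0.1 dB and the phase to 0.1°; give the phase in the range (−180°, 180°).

At s = jω = j100:
quadratic: (j100)² + 11.6·j100 + 100 = -9900 + j1160 → |·| ≈ 9967.7, ∠ ≈ 173.32°
|T| = 2000 / 9967.7 ≈ 0.20065
Gain = 20 log₁₀(0.20065) ≈ -13.95 dB
∠T = 0.00° − 173.32° = -173.32°

-14.0 dB, -173.3°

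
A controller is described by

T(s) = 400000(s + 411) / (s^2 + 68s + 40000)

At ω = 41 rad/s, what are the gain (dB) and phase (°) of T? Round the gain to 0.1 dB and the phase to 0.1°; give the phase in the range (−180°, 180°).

72.7 dB, 1.5°

At s = jω = j41:
zero (s+411): 411 + j41 → |·| = √(411²+41²) = √170602 ≈ 413.04, ∠ = arctan(41/411) ≈ 5.70°
quadratic: (j41)² + 68·j41 + 40000 = 38319 + j2788 → |·| ≈ 38420, ∠ ≈ 4.16°
|T| = 400000 · 413.04 / 38420 ≈ 4300.3
Gain = 20 log₁₀(4300.3) ≈ 72.67 dB
∠T = 5.70° − 4.16° = 1.54°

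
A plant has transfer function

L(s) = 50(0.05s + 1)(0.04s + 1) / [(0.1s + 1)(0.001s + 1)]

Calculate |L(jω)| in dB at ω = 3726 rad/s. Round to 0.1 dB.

59.7 dB

At ω = 3726 rad/s:
zero (1 + j3726·0.05) = 1 + j186.3 → |·| ≈ 186.3, ∠ ≈ 89.69°
zero (1 + j3726·0.04) = 1 + j149.04 → |·| ≈ 149.04, ∠ ≈ 89.62°
pole (1 + j3726·0.1) = 1 + j372.6 → |·| ≈ 372.6, ∠ ≈ 89.85°
pole (1 + j3726·0.001) = 1 + j3.726 → |·| ≈ 3.8579, ∠ ≈ 74.98°
|L| = 50 · 186.3 · 149.04 / (372.6 · 3.8579) ≈ 965.81
Gain = 20 log₁₀(965.81) ≈ 59.70 dB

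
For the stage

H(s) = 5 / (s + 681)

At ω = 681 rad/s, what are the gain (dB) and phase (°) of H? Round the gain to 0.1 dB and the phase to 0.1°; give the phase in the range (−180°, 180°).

-45.7 dB, -45.0°

At s = jω = j681:
pole (s+681): 681 + j681 → |·| = √(681²+681²) = √927522 ≈ 963.08, ∠ = arctan(681/681) ≈ 45.00°
|H| = 5 / 963.08 ≈ 0.0051917
Gain = 20 log₁₀(0.0051917) ≈ -45.69 dB
∠H = 0.00° − 45.00° = -45.00°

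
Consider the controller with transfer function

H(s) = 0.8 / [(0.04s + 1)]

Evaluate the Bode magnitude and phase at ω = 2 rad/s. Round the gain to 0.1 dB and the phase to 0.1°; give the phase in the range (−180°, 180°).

At ω = 2 rad/s:
pole (1 + j2·0.04) = 1 + j0.08 → |·| ≈ 1.0032, ∠ ≈ 4.57°
|H| = 0.8 · 1 / (1.0032) ≈ 0.79745
Gain = 20 log₁₀(0.79745) ≈ -1.97 dB
∠H = (0°) − (4.57°) = -4.57°

-2.0 dB, -4.6°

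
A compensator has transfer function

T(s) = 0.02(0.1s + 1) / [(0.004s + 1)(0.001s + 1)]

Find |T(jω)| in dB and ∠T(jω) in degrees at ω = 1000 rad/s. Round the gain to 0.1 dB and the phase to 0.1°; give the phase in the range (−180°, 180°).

-9.3 dB, -31.5°

At ω = 1000 rad/s:
zero (1 + j1000·0.1) = 1 + j100 → |·| ≈ 100, ∠ ≈ 89.43°
pole (1 + j1000·0.004) = 1 + j4 → |·| ≈ 4.1231, ∠ ≈ 75.96°
pole (1 + j1000·0.001) = 1 + j1 → |·| ≈ 1.4142, ∠ ≈ 45.00°
|T| = 0.02 · 100 / (4.1231 · 1.4142) ≈ 0.343
Gain = 20 log₁₀(0.343) ≈ -9.29 dB
∠T = (89.43°) − (75.96° + 45.00°) = -31.53°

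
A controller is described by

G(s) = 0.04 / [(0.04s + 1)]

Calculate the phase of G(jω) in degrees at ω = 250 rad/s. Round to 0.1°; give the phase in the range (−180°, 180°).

-84.3°

At ω = 250 rad/s:
pole (1 + j250·0.04) = 1 + j10 → |·| ≈ 10.05, ∠ ≈ 84.29°
∠G = (0°) − (84.29°) = -84.29°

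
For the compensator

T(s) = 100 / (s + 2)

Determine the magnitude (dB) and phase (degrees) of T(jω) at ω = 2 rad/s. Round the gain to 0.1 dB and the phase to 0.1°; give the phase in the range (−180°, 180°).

At s = jω = j2:
pole (s+2): 2 + j2 → |·| = √(2²+2²) = √8 ≈ 2.8284, ∠ = arctan(2/2) ≈ 45.00°
|T| = 100 / 2.8284 ≈ 35.356
Gain = 20 log₁₀(35.356) ≈ 30.97 dB
∠T = 0.00° − 45.00° = -45.00°

31.0 dB, -45.0°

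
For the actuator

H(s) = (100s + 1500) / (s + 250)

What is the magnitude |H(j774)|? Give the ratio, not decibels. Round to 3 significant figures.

95.2

Substitute s = j774:
Numerator: 100(j774) + 1500 = 1500 + j77400
Denominator: (j774) + 250 = 250 + j774
|N| = √(1500² + 77400²) ≈ 77415, ∠N ≈ 88.89°
|D| = √(250² + 774²) ≈ 813.37, ∠D ≈ 72.10°
|H| = 77415 / 813.37 ≈ 95.178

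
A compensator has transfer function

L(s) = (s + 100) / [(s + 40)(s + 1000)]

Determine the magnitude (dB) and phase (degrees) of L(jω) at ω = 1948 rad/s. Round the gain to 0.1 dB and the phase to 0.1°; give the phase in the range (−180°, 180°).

-66.8 dB, -64.6°

At s = jω = j1948:
zero (s+100): 100 + j1948 → |·| = √(100²+1948²) = √3804704 ≈ 1950.6, ∠ = arctan(1948/100) ≈ 87.06°
pole (s+40): 40 + j1948 → |·| = √(40²+1948²) = √3796304 ≈ 1948.4, ∠ = arctan(1948/40) ≈ 88.82°
pole (s+1000): 1000 + j1948 → |·| = √(1000²+1948²) = √4794704 ≈ 2189.7, ∠ = arctan(1948/1000) ≈ 62.83°
|L| = 1 · 1950.6 / 4.2664e+06 ≈ 0.0004572
Gain = 20 log₁₀(0.0004572) ≈ -66.80 dB
∠L = 87.06° − 151.65° = -64.59°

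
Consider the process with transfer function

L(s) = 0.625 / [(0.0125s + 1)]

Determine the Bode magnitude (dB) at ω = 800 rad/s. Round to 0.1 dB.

-24.1 dB

At ω = 800 rad/s:
pole (1 + j800·0.0125) = 1 + j10 → |·| ≈ 10.05, ∠ ≈ 84.29°
|L| = 0.625 · 1 / (10.05) ≈ 0.062189
Gain = 20 log₁₀(0.062189) ≈ -24.13 dB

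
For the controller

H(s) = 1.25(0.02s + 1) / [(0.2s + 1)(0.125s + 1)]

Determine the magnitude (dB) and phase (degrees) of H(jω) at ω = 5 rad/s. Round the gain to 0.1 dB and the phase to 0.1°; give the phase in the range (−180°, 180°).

At ω = 5 rad/s:
zero (1 + j5·0.02) = 1 + j0.1 → |·| ≈ 1.005, ∠ ≈ 5.71°
pole (1 + j5·0.2) = 1 + j1 → |·| ≈ 1.4142, ∠ ≈ 45.00°
pole (1 + j5·0.125) = 1 + j0.625 → |·| ≈ 1.1792, ∠ ≈ 32.01°
|H| = 1.25 · 1.005 / (1.4142 · 1.1792) ≈ 0.75332
Gain = 20 log₁₀(0.75332) ≈ -2.46 dB
∠H = (5.71°) − (45.00° + 32.01°) = -71.30°

-2.5 dB, -71.3°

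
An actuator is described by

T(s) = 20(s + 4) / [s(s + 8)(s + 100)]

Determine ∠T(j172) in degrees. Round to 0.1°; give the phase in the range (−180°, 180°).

-148.5°

At s = jω = j172:
zero (s+4): 4 + j172 → |·| = √(4²+172²) = √29600 ≈ 172.05, ∠ = arctan(172/4) ≈ 88.67°
pole (s+8): 8 + j172 → |·| = √(8²+172²) = √29648 ≈ 172.19, ∠ = arctan(172/8) ≈ 87.34°
pole (s+100): 100 + j172 → |·| = √(100²+172²) = √39584 ≈ 198.96, ∠ = arctan(172/100) ≈ 59.83°
pole at origin: |s| = 172, ∠ = 90.00° (in denominator)
∠T = 88.67° − 237.17° = -148.50°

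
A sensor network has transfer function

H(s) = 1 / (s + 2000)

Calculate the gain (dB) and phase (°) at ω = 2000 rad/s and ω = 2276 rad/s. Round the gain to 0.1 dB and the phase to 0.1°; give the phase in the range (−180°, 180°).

At s = jω = j2000:
pole (s+2000): 2000 + j2000 → |·| = √(2000²+2000²) = √8000000 ≈ 2828.4, ∠ = arctan(2000/2000) ≈ 45.00°
|H| = 1 / 2828.4 ≈ 0.00035356
Gain = 20 log₁₀(0.00035356) ≈ -69.03 dB
∠H = 0.00° − 45.00° = -45.00°

At s = jω = j2276:
pole (s+2000): 2000 + j2276 → |·| = √(2000²+2276²) = √9180176 ≈ 3029.9, ∠ = arctan(2276/2000) ≈ 48.69°
|H| = 1 / 3029.9 ≈ 0.00033004
Gain = 20 log₁₀(0.00033004) ≈ -69.63 dB
∠H = 0.00° − 48.69° = -48.69°

ω = 2000: -69.0 dB, -45.0°; ω = 2276: -69.6 dB, -48.7°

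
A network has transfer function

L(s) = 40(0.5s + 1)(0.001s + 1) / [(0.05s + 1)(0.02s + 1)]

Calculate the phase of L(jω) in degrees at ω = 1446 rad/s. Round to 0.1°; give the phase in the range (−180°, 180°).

-32.0°

At ω = 1446 rad/s:
zero (1 + j1446·0.5) = 1 + j723 → |·| ≈ 723, ∠ ≈ 89.92°
zero (1 + j1446·0.001) = 1 + j1.446 → |·| ≈ 1.7581, ∠ ≈ 55.33°
pole (1 + j1446·0.05) = 1 + j72.3 → |·| ≈ 72.307, ∠ ≈ 89.21°
pole (1 + j1446·0.02) = 1 + j28.92 → |·| ≈ 28.937, ∠ ≈ 88.02°
∠L = (89.92° + 55.33°) − (89.21° + 88.02°) = -31.98°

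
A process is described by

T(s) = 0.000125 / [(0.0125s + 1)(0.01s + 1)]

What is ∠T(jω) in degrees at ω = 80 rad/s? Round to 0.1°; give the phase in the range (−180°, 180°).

At ω = 80 rad/s:
pole (1 + j80·0.0125) = 1 + j1 → |·| ≈ 1.4142, ∠ ≈ 45.00°
pole (1 + j80·0.01) = 1 + j0.8 → |·| ≈ 1.2806, ∠ ≈ 38.66°
∠T = (0°) − (45.00° + 38.66°) = -83.66°

-83.7°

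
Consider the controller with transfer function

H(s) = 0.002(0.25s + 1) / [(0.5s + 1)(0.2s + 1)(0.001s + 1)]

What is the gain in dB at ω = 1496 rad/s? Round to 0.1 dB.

-114.6 dB

At ω = 1496 rad/s:
zero (1 + j1496·0.25) = 1 + j374 → |·| ≈ 374, ∠ ≈ 89.85°
pole (1 + j1496·0.5) = 1 + j748 → |·| ≈ 748, ∠ ≈ 89.92°
pole (1 + j1496·0.2) = 1 + j299.2 → |·| ≈ 299.2, ∠ ≈ 89.81°
pole (1 + j1496·0.001) = 1 + j1.496 → |·| ≈ 1.7994, ∠ ≈ 56.24°
|H| = 0.002 · 374 / (748 · 299.2 · 1.7994) ≈ 1.8574e-06
Gain = 20 log₁₀(1.8574e-06) ≈ -114.62 dB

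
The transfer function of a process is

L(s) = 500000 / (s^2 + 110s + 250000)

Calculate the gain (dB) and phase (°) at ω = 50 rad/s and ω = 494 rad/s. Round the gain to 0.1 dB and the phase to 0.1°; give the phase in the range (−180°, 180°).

At s = jω = j50:
quadratic: (j50)² + 110·j50 + 250000 = 247500 + j5500 → |·| ≈ 2.4756e+05, ∠ ≈ 1.27°
|L| = 500000 / 2.4756e+05 ≈ 2.0197
Gain = 20 log₁₀(2.0197) ≈ 6.11 dB
∠L = 0.00° − 1.27° = -1.27°

At s = jω = j494:
quadratic: (j494)² + 110·j494 + 250000 = 5964 + j54340 → |·| ≈ 54666, ∠ ≈ 83.74°
|L| = 500000 / 54666 ≈ 9.1465
Gain = 20 log₁₀(9.1465) ≈ 19.23 dB
∠L = 0.00° − 83.74° = -83.74°

ω = 50: 6.1 dB, -1.3°; ω = 494: 19.2 dB, -83.7°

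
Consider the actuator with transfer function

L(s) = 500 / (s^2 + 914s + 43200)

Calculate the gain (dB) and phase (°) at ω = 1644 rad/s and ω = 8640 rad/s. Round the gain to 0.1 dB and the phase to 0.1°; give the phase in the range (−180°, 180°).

Substitute s = j1644:
Numerator: 500 = 500 + j0
Denominator: (j1644)^2 + 914(j1644) + 43200 = -2659536 + j1502616
|N| = √(500² + 0²) ≈ 500, ∠N ≈ 0.00°
|D| = √(2659536² + 1502616²) ≈ 3.0547e+06, ∠D ≈ 150.53°
|L| = 500 / 3.0547e+06 ≈ 0.00016368
Gain = 20 log₁₀(0.00016368) ≈ -75.72 dB
∠L = 0.00° − 150.53° = -150.53°

Substitute s = j8640:
Numerator: 500 = 500 + j0
Denominator: (j8640)^2 + 914(j8640) + 43200 = -74606400 + j7896960
|N| = √(500² + 0²) ≈ 500, ∠N ≈ 0.00°
|D| = √(74606400² + 7896960²) ≈ 7.5023e+07, ∠D ≈ 173.96°
|L| = 500 / 7.5023e+07 ≈ 6.6646e-06
Gain = 20 log₁₀(6.6646e-06) ≈ -103.52 dB
∠L = 0.00° − 173.96° = -173.96°

ω = 1644: -75.7 dB, -150.5°; ω = 8640: -103.5 dB, -174.0°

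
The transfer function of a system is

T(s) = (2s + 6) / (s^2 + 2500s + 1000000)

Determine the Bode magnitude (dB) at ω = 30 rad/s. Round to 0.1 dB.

Substitute s = j30:
Numerator: 2(j30) + 6 = 6 + j60
Denominator: (j30)^2 + 2500(j30) + 1000000 = 999100 + j75000
|N| = √(6² + 60²) ≈ 60.299, ∠N ≈ 84.29°
|D| = √(999100² + 75000²) ≈ 1.0019e+06, ∠D ≈ 4.29°
|T| = 60.299 / 1.0019e+06 ≈ 6.0185e-05
Gain = 20 log₁₀(6.0185e-05) ≈ -84.41 dB

-84.4 dB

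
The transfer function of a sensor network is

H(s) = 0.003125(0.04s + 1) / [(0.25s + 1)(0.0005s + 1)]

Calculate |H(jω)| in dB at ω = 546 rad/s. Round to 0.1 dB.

At ω = 546 rad/s:
zero (1 + j546·0.04) = 1 + j21.84 → |·| ≈ 21.863, ∠ ≈ 87.38°
pole (1 + j546·0.25) = 1 + j136.5 → |·| ≈ 136.5, ∠ ≈ 89.58°
pole (1 + j546·0.0005) = 1 + j0.273 → |·| ≈ 1.0366, ∠ ≈ 15.27°
|H| = 0.003125 · 21.863 / (136.5 · 1.0366) ≈ 0.00048285
Gain = 20 log₁₀(0.00048285) ≈ -66.32 dB

-66.3 dB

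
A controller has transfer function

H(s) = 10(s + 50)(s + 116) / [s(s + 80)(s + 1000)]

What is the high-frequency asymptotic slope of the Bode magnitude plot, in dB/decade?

-20 dB/decade

Each pole contributes −20 dB/decade at high frequency; each zero contributes +20 dB/decade.
Net: 2 zero(s) − 3 pole(s) → -20 dB/decade.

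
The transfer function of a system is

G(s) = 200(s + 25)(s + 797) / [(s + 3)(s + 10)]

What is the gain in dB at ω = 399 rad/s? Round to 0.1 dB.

53.0 dB

At s = jω = j399:
zero (s+25): 25 + j399 → |·| = √(25²+399²) = √159826 ≈ 399.78, ∠ = arctan(399/25) ≈ 86.41°
zero (s+797): 797 + j399 → |·| = √(797²+399²) = √794410 ≈ 891.3, ∠ = arctan(399/797) ≈ 26.59°
pole (s+3): 3 + j399 → |·| = √(3²+399²) = √159210 ≈ 399.01, ∠ = arctan(399/3) ≈ 89.57°
pole (s+10): 10 + j399 → |·| = √(10²+399²) = √159301 ≈ 399.13, ∠ = arctan(399/10) ≈ 88.56°
|G| = 200 · 3.5632e+05 / 1.5926e+05 ≈ 447.47
Gain = 20 log₁₀(447.47) ≈ 53.02 dB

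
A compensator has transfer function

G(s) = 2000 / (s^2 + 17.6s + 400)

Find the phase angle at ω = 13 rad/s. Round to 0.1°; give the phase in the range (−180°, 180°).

-44.7°

At s = jω = j13:
quadratic: (j13)² + 17.6·j13 + 400 = 231 + j228.8 → |·| ≈ 325.13, ∠ ≈ 44.73°
∠G = 0.00° − 44.73° = -44.73°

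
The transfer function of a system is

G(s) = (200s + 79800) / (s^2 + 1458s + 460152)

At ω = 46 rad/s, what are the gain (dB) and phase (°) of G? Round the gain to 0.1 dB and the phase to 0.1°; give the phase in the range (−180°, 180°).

-15.2 dB, -1.8°

Substitute s = j46:
Numerator: 200(j46) + 79800 = 79800 + j9200
Denominator: (j46)^2 + 1458(j46) + 460152 = 458036 + j67068
|N| = √(79800² + 9200²) ≈ 80329, ∠N ≈ 6.58°
|D| = √(458036² + 67068²) ≈ 4.6292e+05, ∠D ≈ 8.33°
|G| = 80329 / 4.6292e+05 ≈ 0.17353
Gain = 20 log₁₀(0.17353) ≈ -15.21 dB
∠G = 6.58° − 8.33° = -1.75°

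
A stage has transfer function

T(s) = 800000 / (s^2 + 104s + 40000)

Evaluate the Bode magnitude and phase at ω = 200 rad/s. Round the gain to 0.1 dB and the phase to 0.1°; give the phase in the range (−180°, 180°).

31.7 dB, -90.0°

At s = jω = j200:
quadratic: (j200)² + 104·j200 + 40000 = 0 + j20800 → |·| ≈ 20800, ∠ ≈ 90.00°
|T| = 800000 / 20800 ≈ 38.462
Gain = 20 log₁₀(38.462) ≈ 31.70 dB
∠T = 0.00° − 90.00° = -90.00°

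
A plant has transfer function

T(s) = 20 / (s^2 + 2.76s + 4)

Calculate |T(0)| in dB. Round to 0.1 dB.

14.0 dB

T(0) = 20 / 4 = 5
20 log₁₀(5) ≈ 13.98 dB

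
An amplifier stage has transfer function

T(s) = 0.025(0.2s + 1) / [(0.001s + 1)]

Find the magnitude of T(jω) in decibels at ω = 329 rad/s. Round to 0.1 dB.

At ω = 329 rad/s:
zero (1 + j329·0.2) = 1 + j65.8 → |·| ≈ 65.808, ∠ ≈ 89.13°
pole (1 + j329·0.001) = 1 + j0.329 → |·| ≈ 1.0527, ∠ ≈ 18.21°
|T| = 0.025 · 65.808 / (1.0527) ≈ 1.5628
Gain = 20 log₁₀(1.5628) ≈ 3.88 dB

3.9 dB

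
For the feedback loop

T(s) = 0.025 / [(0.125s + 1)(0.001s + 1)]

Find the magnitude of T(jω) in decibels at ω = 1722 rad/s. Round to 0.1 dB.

At ω = 1722 rad/s:
pole (1 + j1722·0.125) = 1 + j215.25 → |·| ≈ 215.25, ∠ ≈ 89.73°
pole (1 + j1722·0.001) = 1 + j1.722 → |·| ≈ 1.9913, ∠ ≈ 59.86°
|T| = 0.025 · 1 / (215.25 · 1.9913) ≈ 5.8326e-05
Gain = 20 log₁₀(5.8326e-05) ≈ -84.68 dB

-84.7 dB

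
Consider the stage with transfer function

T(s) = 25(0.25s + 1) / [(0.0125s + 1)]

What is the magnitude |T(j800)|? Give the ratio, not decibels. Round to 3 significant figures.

498

At ω = 800 rad/s:
zero (1 + j800·0.25) = 1 + j200 → |·| ≈ 200, ∠ ≈ 89.71°
pole (1 + j800·0.0125) = 1 + j10 → |·| ≈ 10.05, ∠ ≈ 84.29°
|T| = 25 · 200 / (10.05) ≈ 497.51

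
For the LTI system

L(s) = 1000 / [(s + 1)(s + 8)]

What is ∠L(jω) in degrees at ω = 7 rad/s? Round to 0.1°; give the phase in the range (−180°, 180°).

At s = jω = j7:
pole (s+1): 1 + j7 → |·| = √(1²+7²) = √50 ≈ 7.0711, ∠ = arctan(7/1) ≈ 81.87°
pole (s+8): 8 + j7 → |·| = √(8²+7²) = √113 ≈ 10.63, ∠ = arctan(7/8) ≈ 41.19°
∠L = 0.00° − 123.06° = -123.06°

-123.1°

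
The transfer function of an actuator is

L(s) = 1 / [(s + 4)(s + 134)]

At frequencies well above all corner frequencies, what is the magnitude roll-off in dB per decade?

-40 dB/decade

Each pole contributes −20 dB/decade at high frequency; each zero contributes +20 dB/decade.
Net: 0 zero(s) − 2 pole(s) → -40 dB/decade.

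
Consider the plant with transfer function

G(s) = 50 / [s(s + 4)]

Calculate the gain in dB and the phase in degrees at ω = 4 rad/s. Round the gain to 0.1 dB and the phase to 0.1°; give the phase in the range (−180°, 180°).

6.9 dB, -135.0°

At s = jω = j4:
pole (s+4): 4 + j4 → |·| = √(4²+4²) = √32 ≈ 5.6569, ∠ = arctan(4/4) ≈ 45.00°
pole at origin: |s| = 4, ∠ = 90.00° (in denominator)
|G| = 50 / 22.628 ≈ 2.2097
Gain = 20 log₁₀(2.2097) ≈ 6.89 dB
∠G = 0.00° − 135.00° = -135.00°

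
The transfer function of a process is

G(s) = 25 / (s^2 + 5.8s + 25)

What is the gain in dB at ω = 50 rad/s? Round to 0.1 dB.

At s = jω = j50:
quadratic: (j50)² + 5.8·j50 + 25 = -2475 + j290 → |·| ≈ 2491.9, ∠ ≈ 173.32°
|G| = 25 / 2491.9 ≈ 0.010033
Gain = 20 log₁₀(0.010033) ≈ -39.97 dB

-40.0 dB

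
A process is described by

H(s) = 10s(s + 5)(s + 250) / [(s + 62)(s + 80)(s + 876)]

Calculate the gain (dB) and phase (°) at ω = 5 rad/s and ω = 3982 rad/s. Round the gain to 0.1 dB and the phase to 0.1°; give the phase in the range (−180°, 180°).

ω = 5: -33.9 dB, 127.6°; ω = 3982: 19.8 dB, 10.8°

At s = jω = j5:
zero (s+5): 5 + j5 → |·| = √(5²+5²) = √50 ≈ 7.0711, ∠ = arctan(5/5) ≈ 45.00°
zero (s+250): 250 + j5 → |·| = √(250²+5²) = √62525 ≈ 250.05, ∠ = arctan(5/250) ≈ 1.15°
zero at origin: s = j5 → |·| = 5, ∠ = 90.00°
pole (s+62): 62 + j5 → |·| = √(62²+5²) = √3869 ≈ 62.201, ∠ = arctan(5/62) ≈ 4.61°
pole (s+80): 80 + j5 → |·| = √(80²+5²) = √6425 ≈ 80.156, ∠ = arctan(5/80) ≈ 3.58°
pole (s+876): 876 + j5 → |·| = √(876²+5²) = √767401 ≈ 876.01, ∠ = arctan(5/876) ≈ 0.33°
|H| = 10 · 8840.6 / 4.3676e+06 ≈ 0.020241
Gain = 20 log₁₀(0.020241) ≈ -33.88 dB
∠H = 136.15° − 8.52° = 127.63°

At s = jω = j3982:
zero (s+5): 5 + j3982 → |·| = √(5²+3982²) = √15856349 ≈ 3982, ∠ = arctan(3982/5) ≈ 89.93°
zero (s+250): 250 + j3982 → |·| = √(250²+3982²) = √15918824 ≈ 3989.8, ∠ = arctan(3982/250) ≈ 86.41°
zero at origin: s = j3982 → |·| = 3982, ∠ = 90.00°
pole (s+62): 62 + j3982 → |·| = √(62²+3982²) = √15860168 ≈ 3982.5, ∠ = arctan(3982/62) ≈ 89.11°
pole (s+80): 80 + j3982 → |·| = √(80²+3982²) = √15862724 ≈ 3982.8, ∠ = arctan(3982/80) ≈ 88.85°
pole (s+876): 876 + j3982 → |·| = √(876²+3982²) = √16623700 ≈ 4077.2, ∠ = arctan(3982/876) ≈ 77.59°
|H| = 10 · 6.3264e+10 / 6.4671e+10 ≈ 9.7824
Gain = 20 log₁₀(9.7824) ≈ 19.81 dB
∠H = 266.34° − 255.55° = 10.79°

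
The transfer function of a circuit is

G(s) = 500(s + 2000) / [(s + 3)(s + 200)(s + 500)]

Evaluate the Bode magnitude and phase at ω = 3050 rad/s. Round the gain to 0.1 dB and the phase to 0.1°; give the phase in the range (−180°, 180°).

-84.0 dB, 159.9°

At s = jω = j3050:
zero (s+2000): 2000 + j3050 → |·| = √(2000²+3050²) = √13302500 ≈ 3647.3, ∠ = arctan(3050/2000) ≈ 56.75°
pole (s+3): 3 + j3050 → |·| = √(3²+3050²) = √9302509 ≈ 3050, ∠ = arctan(3050/3) ≈ 89.94°
pole (s+200): 200 + j3050 → |·| = √(200²+3050²) = √9342500 ≈ 3056.6, ∠ = arctan(3050/200) ≈ 86.25°
pole (s+500): 500 + j3050 → |·| = √(500²+3050²) = √9552500 ≈ 3090.7, ∠ = arctan(3050/500) ≈ 80.69°
|G| = 500 · 3647.3 / 2.8813e+10 ≈ 6.3293e-05
Gain = 20 log₁₀(6.3293e-05) ≈ -83.97 dB
∠G = 56.75° − 256.88° = -200.13° ≡ 159.87° (principal value)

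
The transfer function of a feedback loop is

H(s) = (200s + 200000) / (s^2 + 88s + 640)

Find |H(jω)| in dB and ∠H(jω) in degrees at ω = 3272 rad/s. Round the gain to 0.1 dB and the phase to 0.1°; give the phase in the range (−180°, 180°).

-23.9 dB, -105.5°

Substitute s = j3272:
Numerator: 200(j3272) + 200000 = 200000 + j654400
Denominator: (j3272)^2 + 88(j3272) + 640 = -10705344 + j287936
|N| = √(200000² + 654400²) ≈ 6.8428e+05, ∠N ≈ 73.01°
|D| = √(10705344² + 287936²) ≈ 1.0709e+07, ∠D ≈ 178.46°
|H| = 6.8428e+05 / 1.0709e+07 ≈ 0.063898
Gain = 20 log₁₀(0.063898) ≈ -23.89 dB
∠H = 73.01° − 178.46° = -105.45°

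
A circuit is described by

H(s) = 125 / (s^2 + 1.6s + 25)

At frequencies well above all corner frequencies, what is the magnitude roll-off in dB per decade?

Each pole contributes −20 dB/decade at high frequency; each zero contributes +20 dB/decade.
Net: 0 zero(s) − 2 pole(s) → -40 dB/decade.

-40 dB/decade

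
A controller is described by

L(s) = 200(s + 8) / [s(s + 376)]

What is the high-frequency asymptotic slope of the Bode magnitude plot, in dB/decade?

-20 dB/decade

Each pole contributes −20 dB/decade at high frequency; each zero contributes +20 dB/decade.
Net: 1 zero(s) − 2 pole(s) → -20 dB/decade.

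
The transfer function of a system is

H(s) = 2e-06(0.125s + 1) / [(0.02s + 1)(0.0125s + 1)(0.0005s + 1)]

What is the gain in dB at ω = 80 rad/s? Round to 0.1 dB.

-102.5 dB

At ω = 80 rad/s:
zero (1 + j80·0.125) = 1 + j10 → |·| ≈ 10.05, ∠ ≈ 84.29°
pole (1 + j80·0.02) = 1 + j1.6 → |·| ≈ 1.8868, ∠ ≈ 57.99°
pole (1 + j80·0.0125) = 1 + j1 → |·| ≈ 1.4142, ∠ ≈ 45.00°
pole (1 + j80·0.0005) = 1 + j0.04 → |·| ≈ 1.0008, ∠ ≈ 2.29°
|H| = 2e-06 · 10.05 / (1.8868 · 1.4142 · 1.0008) ≈ 7.5268e-06
Gain = 20 log₁₀(7.5268e-06) ≈ -102.47 dB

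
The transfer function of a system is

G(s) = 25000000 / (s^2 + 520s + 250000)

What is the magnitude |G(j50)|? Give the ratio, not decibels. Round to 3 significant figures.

At s = jω = j50:
quadratic: (j50)² + 520·j50 + 250000 = 247500 + j26000 → |·| ≈ 2.4886e+05, ∠ ≈ 6.00°
|G| = 25000000 / 2.4886e+05 ≈ 100.46

100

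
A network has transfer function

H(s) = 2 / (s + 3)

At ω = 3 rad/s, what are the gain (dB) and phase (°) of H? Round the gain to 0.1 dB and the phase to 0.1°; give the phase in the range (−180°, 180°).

-6.5 dB, -45.0°

At s = jω = j3:
pole (s+3): 3 + j3 → |·| = √(3²+3²) = √18 ≈ 4.2426, ∠ = arctan(3/3) ≈ 45.00°
|H| = 2 / 4.2426 ≈ 0.47141
Gain = 20 log₁₀(0.47141) ≈ -6.53 dB
∠H = 0.00° − 45.00° = -45.00°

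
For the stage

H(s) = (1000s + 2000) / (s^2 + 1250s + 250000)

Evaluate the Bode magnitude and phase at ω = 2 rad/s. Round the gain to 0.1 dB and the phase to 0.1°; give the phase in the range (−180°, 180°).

Substitute s = j2:
Numerator: 1000(j2) + 2000 = 2000 + j2000
Denominator: (j2)^2 + 1250(j2) + 250000 = 249996 + j2500
|N| = √(2000² + 2000²) ≈ 2828.4, ∠N ≈ 45.00°
|D| = √(249996² + 2500²) ≈ 2.5001e+05, ∠D ≈ 0.57°
|H| = 2828.4 / 2.5001e+05 ≈ 0.011313
Gain = 20 log₁₀(0.011313) ≈ -38.93 dB
∠H = 45.00° − 0.57° = 44.43°

-38.9 dB, 44.4°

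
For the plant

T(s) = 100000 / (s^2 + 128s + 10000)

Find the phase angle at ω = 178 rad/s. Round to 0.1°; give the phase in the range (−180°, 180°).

At s = jω = j178:
quadratic: (j178)² + 128·j178 + 10000 = -21684 + j22784 → |·| ≈ 31453, ∠ ≈ 133.58°
∠T = 0.00° − 133.58° = -133.58°

-133.6°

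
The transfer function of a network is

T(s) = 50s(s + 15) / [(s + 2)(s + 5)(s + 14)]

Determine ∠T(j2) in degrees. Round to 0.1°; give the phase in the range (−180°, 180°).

At s = jω = j2:
zero (s+15): 15 + j2 → |·| = √(15²+2²) = √229 ≈ 15.133, ∠ = arctan(2/15) ≈ 7.59°
zero at origin: s = j2 → |·| = 2, ∠ = 90.00°
pole (s+2): 2 + j2 → |·| = √(2²+2²) = √8 ≈ 2.8284, ∠ = arctan(2/2) ≈ 45.00°
pole (s+5): 5 + j2 → |·| = √(5²+2²) = √29 ≈ 5.3852, ∠ = arctan(2/5) ≈ 21.80°
pole (s+14): 14 + j2 → |·| = √(14²+2²) = √200 ≈ 14.142, ∠ = arctan(2/14) ≈ 8.13°
∠T = 97.59° − 74.93° = 22.66°

22.7°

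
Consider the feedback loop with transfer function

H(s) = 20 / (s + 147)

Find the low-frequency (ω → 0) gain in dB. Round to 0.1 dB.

-17.3 dB

H(0) = 20 / 147 ≈ 0.13605
20 log₁₀(0.13605) ≈ -17.33 dB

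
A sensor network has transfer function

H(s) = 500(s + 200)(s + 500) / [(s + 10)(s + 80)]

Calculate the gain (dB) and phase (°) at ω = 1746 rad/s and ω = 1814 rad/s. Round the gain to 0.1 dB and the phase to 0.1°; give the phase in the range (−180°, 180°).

At s = jω = j1746:
zero (s+200): 200 + j1746 → |·| = √(200²+1746²) = √3088516 ≈ 1757.4, ∠ = arctan(1746/200) ≈ 83.47°
zero (s+500): 500 + j1746 → |·| = √(500²+1746²) = √3298516 ≈ 1816.2, ∠ = arctan(1746/500) ≈ 74.02°
pole (s+10): 10 + j1746 → |·| = √(10²+1746²) = √3048616 ≈ 1746, ∠ = arctan(1746/10) ≈ 89.67°
pole (s+80): 80 + j1746 → |·| = √(80²+1746²) = √3054916 ≈ 1747.8, ∠ = arctan(1746/80) ≈ 87.38°
|H| = 500 · 3.1918e+06 / 3.0517e+06 ≈ 522.95
Gain = 20 log₁₀(522.95) ≈ 54.37 dB
∠H = 157.49° − 177.05° = -19.56°

At s = jω = j1814:
zero (s+200): 200 + j1814 → |·| = √(200²+1814²) = √3330596 ≈ 1825, ∠ = arctan(1814/200) ≈ 83.71°
zero (s+500): 500 + j1814 → |·| = √(500²+1814²) = √3540596 ≈ 1881.6, ∠ = arctan(1814/500) ≈ 74.59°
pole (s+10): 10 + j1814 → |·| = √(10²+1814²) = √3290696 ≈ 1814, ∠ = arctan(1814/10) ≈ 89.68°
pole (s+80): 80 + j1814 → |·| = √(80²+1814²) = √3296996 ≈ 1815.8, ∠ = arctan(1814/80) ≈ 87.47°
|H| = 500 · 3.4339e+06 / 3.2939e+06 ≈ 521.25
Gain = 20 log₁₀(521.25) ≈ 54.34 dB
∠H = 158.30° − 177.15° = -18.85°

ω = 1746: 54.4 dB, -19.6°; ω = 1814: 54.3 dB, -18.9°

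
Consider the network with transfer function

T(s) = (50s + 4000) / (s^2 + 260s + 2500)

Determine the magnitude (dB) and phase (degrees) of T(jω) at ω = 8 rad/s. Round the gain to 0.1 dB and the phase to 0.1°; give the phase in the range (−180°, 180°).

2.0 dB, -34.8°

Substitute s = j8:
Numerator: 50(j8) + 4000 = 4000 + j400
Denominator: (j8)^2 + 260(j8) + 2500 = 2436 + j2080
|N| = √(4000² + 400²) ≈ 4020, ∠N ≈ 5.71°
|D| = √(2436² + 2080²) ≈ 3203.2, ∠D ≈ 40.49°
|T| = 4020 / 3203.2 ≈ 1.255
Gain = 20 log₁₀(1.255) ≈ 1.97 dB
∠T = 5.71° − 40.49° = -34.78°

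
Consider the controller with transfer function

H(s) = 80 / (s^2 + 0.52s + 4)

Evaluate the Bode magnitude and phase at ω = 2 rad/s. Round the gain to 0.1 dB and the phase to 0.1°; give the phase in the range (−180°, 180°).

37.7 dB, -90.0°

At s = jω = j2:
quadratic: (j2)² + 0.52·j2 + 4 = 0 + j1.04 → |·| ≈ 1.04, ∠ ≈ 90.00°
|H| = 80 / 1.04 ≈ 76.923
Gain = 20 log₁₀(76.923) ≈ 37.72 dB
∠H = 0.00° − 90.00° = -90.00°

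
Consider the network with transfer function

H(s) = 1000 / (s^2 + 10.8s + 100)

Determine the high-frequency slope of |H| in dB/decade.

Each pole contributes −20 dB/decade at high frequency; each zero contributes +20 dB/decade.
Net: 0 zero(s) − 2 pole(s) → -40 dB/decade.

-40 dB/decade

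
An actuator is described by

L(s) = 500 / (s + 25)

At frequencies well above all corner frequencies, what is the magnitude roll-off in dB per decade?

Each pole contributes −20 dB/decade at high frequency; each zero contributes +20 dB/decade.
Net: 0 zero(s) − 1 pole(s) → -20 dB/decade.

-20 dB/decade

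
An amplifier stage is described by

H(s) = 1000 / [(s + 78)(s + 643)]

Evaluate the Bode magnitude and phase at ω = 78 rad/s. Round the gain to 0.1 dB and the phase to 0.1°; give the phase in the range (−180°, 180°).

At s = jω = j78:
pole (s+78): 78 + j78 → |·| = √(78²+78²) = √12168 ≈ 110.31, ∠ = arctan(78/78) ≈ 45.00°
pole (s+643): 643 + j78 → |·| = √(643²+78²) = √419533 ≈ 647.71, ∠ = arctan(78/643) ≈ 6.92°
|H| = 1000 / 71449 ≈ 0.013996
Gain = 20 log₁₀(0.013996) ≈ -37.08 dB
∠H = 0.00° − 51.92° = -51.92°

-37.1 dB, -51.9°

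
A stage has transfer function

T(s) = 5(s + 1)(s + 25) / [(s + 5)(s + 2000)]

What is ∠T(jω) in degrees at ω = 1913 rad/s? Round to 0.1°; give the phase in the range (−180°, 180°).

45.6°

At s = jω = j1913:
zero (s+1): 1 + j1913 → |·| = √(1²+1913²) = √3659570 ≈ 1913, ∠ = arctan(1913/1) ≈ 89.97°
zero (s+25): 25 + j1913 → |·| = √(25²+1913²) = √3660194 ≈ 1913.2, ∠ = arctan(1913/25) ≈ 89.25°
pole (s+5): 5 + j1913 → |·| = √(5²+1913²) = √3659594 ≈ 1913, ∠ = arctan(1913/5) ≈ 89.85°
pole (s+2000): 2000 + j1913 → |·| = √(2000²+1913²) = √7659569 ≈ 2767.6, ∠ = arctan(1913/2000) ≈ 43.73°
∠T = 179.22° − 133.58° = 45.64°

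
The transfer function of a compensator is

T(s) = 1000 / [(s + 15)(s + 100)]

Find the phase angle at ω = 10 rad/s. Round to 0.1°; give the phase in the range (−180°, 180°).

-39.4°

At s = jω = j10:
pole (s+15): 15 + j10 → |·| = √(15²+10²) = √325 ≈ 18.028, ∠ = arctan(10/15) ≈ 33.69°
pole (s+100): 100 + j10 → |·| = √(100²+10²) = √10100 ≈ 100.5, ∠ = arctan(10/100) ≈ 5.71°
∠T = 0.00° − 39.40° = -39.40°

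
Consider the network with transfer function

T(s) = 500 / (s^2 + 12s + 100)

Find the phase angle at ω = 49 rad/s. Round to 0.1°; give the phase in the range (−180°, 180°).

-165.7°

At s = jω = j49:
quadratic: (j49)² + 12·j49 + 100 = -2301 + j588 → |·| ≈ 2374.9, ∠ ≈ 165.67°
∠T = 0.00° − 165.67° = -165.67°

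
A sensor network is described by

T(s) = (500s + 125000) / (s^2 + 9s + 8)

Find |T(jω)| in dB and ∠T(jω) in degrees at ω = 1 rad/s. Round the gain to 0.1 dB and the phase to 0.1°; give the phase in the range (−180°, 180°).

Substitute s = j1:
Numerator: 500(j1) + 125000 = 125000 + j500
Denominator: (j1)^2 + 9(j1) + 8 = 7 + j9
|N| = √(125000² + 500²) ≈ 1.25e+05, ∠N ≈ 0.23°
|D| = √(7² + 9²) ≈ 11.402, ∠D ≈ 52.13°
|T| = 1.25e+05 / 11.402 ≈ 10963
Gain = 20 log₁₀(10963) ≈ 80.80 dB
∠T = 0.23° − 52.13° = -51.90°

80.8 dB, -51.9°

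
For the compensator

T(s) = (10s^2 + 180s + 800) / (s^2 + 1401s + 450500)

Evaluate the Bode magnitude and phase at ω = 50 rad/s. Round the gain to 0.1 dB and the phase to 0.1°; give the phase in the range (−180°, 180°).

Substitute s = j50:
Numerator: 10(j50)^2 + 180(j50) + 800 = -24200 + j9000
Denominator: (j50)^2 + 1401(j50) + 450500 = 448000 + j70050
|N| = √(24200² + 9000²) ≈ 25819, ∠N ≈ 159.60°
|D| = √(448000² + 70050²) ≈ 4.5344e+05, ∠D ≈ 8.89°
|T| = 25819 / 4.5344e+05 ≈ 0.05694
Gain = 20 log₁₀(0.05694) ≈ -24.89 dB
∠T = 159.60° − 8.89° = 150.71°

-24.9 dB, 150.7°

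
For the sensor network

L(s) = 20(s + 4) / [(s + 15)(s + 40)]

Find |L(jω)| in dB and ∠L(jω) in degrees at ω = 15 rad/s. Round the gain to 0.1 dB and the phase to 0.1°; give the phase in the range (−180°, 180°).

At s = jω = j15:
zero (s+4): 4 + j15 → |·| = √(4²+15²) = √241 ≈ 15.524, ∠ = arctan(15/4) ≈ 75.07°
pole (s+15): 15 + j15 → |·| = √(15²+15²) = √450 ≈ 21.213, ∠ = arctan(15/15) ≈ 45.00°
pole (s+40): 40 + j15 → |·| = √(40²+15²) = √1825 ≈ 42.72, ∠ = arctan(15/40) ≈ 20.56°
|L| = 20 · 15.524 / 906.22 ≈ 0.34261
Gain = 20 log₁₀(0.34261) ≈ -9.30 dB
∠L = 75.07° − 65.56° = 9.51°

-9.3 dB, 9.5°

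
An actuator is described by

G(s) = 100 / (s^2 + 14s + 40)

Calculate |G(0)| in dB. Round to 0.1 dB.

8.0 dB

G(0) = 100 / 40 = 2.5
20 log₁₀(2.5) ≈ 7.96 dB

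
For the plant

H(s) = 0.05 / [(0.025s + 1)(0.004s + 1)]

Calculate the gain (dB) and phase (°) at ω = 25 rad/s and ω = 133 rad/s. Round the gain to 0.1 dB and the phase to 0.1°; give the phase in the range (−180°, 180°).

At ω = 25 rad/s:
pole (1 + j25·0.025) = 1 + j0.625 → |·| ≈ 1.1792, ∠ ≈ 32.01°
pole (1 + j25·0.004) = 1 + j0.1 → |·| ≈ 1.005, ∠ ≈ 5.71°
|H| = 0.05 · 1 / (1.1792 · 1.005) ≈ 0.042191
Gain = 20 log₁₀(0.042191) ≈ -27.50 dB
∠H = (0°) − (32.01° + 5.71°) = -37.72°

At ω = 133 rad/s:
pole (1 + j133·0.025) = 1 + j3.325 → |·| ≈ 3.4721, ∠ ≈ 73.26°
pole (1 + j133·0.004) = 1 + j0.532 → |·| ≈ 1.1327, ∠ ≈ 28.01°
|H| = 0.05 · 1 / (3.4721 · 1.1327) ≈ 0.012713
Gain = 20 log₁₀(0.012713) ≈ -37.92 dB
∠H = (0°) − (73.26° + 28.01°) = -101.27°

ω = 25: -27.5 dB, -37.7°; ω = 133: -37.9 dB, -101.3°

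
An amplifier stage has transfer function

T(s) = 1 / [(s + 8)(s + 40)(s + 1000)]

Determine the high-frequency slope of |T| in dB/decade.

-60 dB/decade

Each pole contributes −20 dB/decade at high frequency; each zero contributes +20 dB/decade.
Net: 0 zero(s) − 3 pole(s) → -60 dB/decade.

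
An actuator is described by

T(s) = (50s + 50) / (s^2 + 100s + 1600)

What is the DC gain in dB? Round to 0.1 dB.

-30.1 dB

T(0) = 50 / 1600 = 0.03125
20 log₁₀(0.03125) ≈ -30.10 dB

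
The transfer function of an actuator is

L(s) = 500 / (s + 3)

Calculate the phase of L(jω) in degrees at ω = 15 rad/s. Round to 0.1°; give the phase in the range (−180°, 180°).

At s = jω = j15:
pole (s+3): 3 + j15 → |·| = √(3²+15²) = √234 ≈ 15.297, ∠ = arctan(15/3) ≈ 78.69°
∠L = 0.00° − 78.69° = -78.69°

-78.7°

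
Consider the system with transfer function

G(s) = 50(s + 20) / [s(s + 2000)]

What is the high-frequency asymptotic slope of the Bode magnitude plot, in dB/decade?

-20 dB/decade

Each pole contributes −20 dB/decade at high frequency; each zero contributes +20 dB/decade.
Net: 1 zero(s) − 2 pole(s) → -20 dB/decade.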